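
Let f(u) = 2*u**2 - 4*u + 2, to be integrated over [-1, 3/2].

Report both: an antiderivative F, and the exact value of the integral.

Antiderivative: F(u) = 2*u**3/3 - 2*u**2 + 2*u; value = 65/12

Integrate term by term and add the pieces.
F(u) = 2*u**3/3 - 2*u**2 + 2*u is an antiderivative of f.
Check: d/du[2*u**3/3 - 2*u**2 + 2*u] = 2*u**2 - 4*u + 2 = f(u).
F(3/2) = 3/4; F(-1) = -14/3.
Integral = F(3/2) - F(-1) = 65/12.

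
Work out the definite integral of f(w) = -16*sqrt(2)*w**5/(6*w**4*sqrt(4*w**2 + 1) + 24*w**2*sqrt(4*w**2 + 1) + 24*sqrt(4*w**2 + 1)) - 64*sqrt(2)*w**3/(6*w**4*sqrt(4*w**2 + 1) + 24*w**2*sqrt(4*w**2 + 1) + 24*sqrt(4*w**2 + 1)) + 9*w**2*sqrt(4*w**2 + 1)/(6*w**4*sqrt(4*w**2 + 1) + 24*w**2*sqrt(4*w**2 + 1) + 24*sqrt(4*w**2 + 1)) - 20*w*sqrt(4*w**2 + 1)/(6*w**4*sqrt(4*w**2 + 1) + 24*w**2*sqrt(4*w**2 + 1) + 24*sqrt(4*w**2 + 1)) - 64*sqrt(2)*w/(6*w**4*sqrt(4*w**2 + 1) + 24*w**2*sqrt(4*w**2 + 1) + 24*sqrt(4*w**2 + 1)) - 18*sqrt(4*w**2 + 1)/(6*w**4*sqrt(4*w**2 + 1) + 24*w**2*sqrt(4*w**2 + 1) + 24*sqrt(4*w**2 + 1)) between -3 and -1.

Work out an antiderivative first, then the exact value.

The integrand splits into summands that can be handled one at a time.
F(w) = (-8*w**2*sqrt(4*w**2 + 1) - 9*sqrt(2)*w - 16*sqrt(4*w**2 + 1) + 10*sqrt(2))/(6*sqrt(2)*w**2 + 12*sqrt(2)) is an antiderivative of f.
Check: d/dw[(-8*w**2*sqrt(4*w**2 + 1) - 9*sqrt(2)*w - 16*sqrt(4*w**2 + 1) + 10*sqrt(2))/(6*sqrt(2)*w**2 + 12*sqrt(2))] = (-16*sqrt(2)*w**5 - 64*sqrt(2)*w**3 + 9*w**2*sqrt(4*w**2 + 1) - 20*w*sqrt(4*w**2 + 1) - 64*sqrt(2)*w - 18*sqrt(4*w**2 + 1))/(6*w**4*sqrt(4*w**2 + 1) + 24*w**2*sqrt(4*w**2 + 1) + 24*sqrt(4*w**2 + 1)), which equals f(w).
F(-1) = 19/18 - 2*sqrt(10)/3; F(-3) = 37/66 - 2*sqrt(74)/3.
Integral = F(-1) - F(-3) = -2*sqrt(10)/3 + 49/99 + 2*sqrt(74)/3.

Antiderivative: F(w) = (-8*w**2*sqrt(4*w**2 + 1) - 9*sqrt(2)*w - 16*sqrt(4*w**2 + 1) + 10*sqrt(2))/(6*sqrt(2)*w**2 + 12*sqrt(2)); value = -2*sqrt(10)/3 + 49/99 + 2*sqrt(74)/3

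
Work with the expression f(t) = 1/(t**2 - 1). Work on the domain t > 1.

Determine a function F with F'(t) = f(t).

An antiderivative is F(t) = (log(t - 1) - log(t + 1))/2.

The denominator factors as (t - 1)*(t + 1); partial fractions split f into directly integrable pieces: -1/(2*(t + 1)) + 1/(2*(t - 1)).
Check: d/dt[(log(t - 1) - log(t + 1))/2] = 1/(t**2 - 1) = f(t).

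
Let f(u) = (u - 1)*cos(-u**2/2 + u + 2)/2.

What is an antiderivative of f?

The substitution w = -u**2/2 + u + 2 works: f is exactly (dF/dw)*(dw/du) for that inner function.
Check: d/du[-sin(-u**2/2 + u + 2)/2] = u*cos(-u**2/2 + u + 2)/2 - cos(-u**2/2 + u + 2)/2, which equals f(u).

An antiderivative is F(u) = -sin(-u**2/2 + u + 2)/2.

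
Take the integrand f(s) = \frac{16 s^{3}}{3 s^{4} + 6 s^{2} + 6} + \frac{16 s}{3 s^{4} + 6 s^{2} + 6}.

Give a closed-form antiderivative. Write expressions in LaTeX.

f matches the chain-rule pattern g'(h)*h' with inner function h(s) = 2 s^{4} + 4 s^{2} + 4; substituting u = h(s) collapses the integral.
Check: d/ds[\frac{4 \log{\left(2 s^{4} + 4 s^{2} + 4 \right)}}{3}] = \frac{16 s^{3} + 16 s}{3 s^{4} + 6 s^{2} + 6}, which equals f(s).

An antiderivative is F(s) = \frac{4 \log{\left(2 s^{4} + 4 s^{2} + 4 \right)}}{3}.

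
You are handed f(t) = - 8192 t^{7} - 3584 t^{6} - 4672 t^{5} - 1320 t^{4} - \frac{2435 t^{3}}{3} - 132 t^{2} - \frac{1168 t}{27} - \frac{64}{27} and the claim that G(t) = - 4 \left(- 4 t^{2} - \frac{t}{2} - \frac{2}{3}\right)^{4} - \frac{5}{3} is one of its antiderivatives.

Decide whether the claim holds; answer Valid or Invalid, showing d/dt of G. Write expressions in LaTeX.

Valid - differentiating G returns exactly f.

d/dt[G] = - 8192 t^{7} - 3584 t^{6} - 4672 t^{5} - 1320 t^{4} - \frac{2435 t^{3}}{3} - 132 t^{2} - \frac{1168 t}{27} - \frac{64}{27}
This equals f(t) exactly, so the claim holds.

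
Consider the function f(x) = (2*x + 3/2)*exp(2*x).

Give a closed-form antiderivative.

Recognize the product-rule pattern: f = u'v + uv' with u = x + 1/4, v = exp(2*x), so integration by parts undoes it.
Check: d/dx[(4*x + 1)*exp(2*x)/4] = 2*x*exp(2*x) + 3*exp(2*x)/2, which equals f(x).

An antiderivative is F(x) = (4*x + 1)*exp(2*x)/4.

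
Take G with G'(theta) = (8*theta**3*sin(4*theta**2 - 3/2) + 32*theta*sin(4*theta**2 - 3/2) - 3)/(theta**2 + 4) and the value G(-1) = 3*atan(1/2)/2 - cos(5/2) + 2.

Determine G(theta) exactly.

G(theta) = -(2*cos(4*theta**2 - 3/2) + 3*atan(theta/2) - 4)/2

The proposed G(theta) is checked by its d/dtheta: the result must match the given G'(theta).
A general antiderivative is -cos(4*theta**2 - 3/2) - 3*atan(theta/2)/2 + C.
The condition gives C = 3*atan(1/2)/2 - cos(5/2) + 2 - (3*atan(1/2)/2 - cos(5/2)) = 2.
So G(theta) = -(2*cos(4*theta**2 - 3/2) + 3*atan(theta/2) - 4)/2.
Check: d/dtheta[-(2*cos(4*theta**2 - 3/2) + 3*atan(theta/2) - 4)/2] = (8*theta**3*sin(4*theta**2 - 3/2) + 32*theta*sin(4*theta**2 - 3/2) - 3)/(theta**2 + 4) = G'(theta).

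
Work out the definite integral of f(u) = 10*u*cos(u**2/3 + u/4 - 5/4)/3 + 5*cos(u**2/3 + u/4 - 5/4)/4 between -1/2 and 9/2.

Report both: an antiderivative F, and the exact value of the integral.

The substitution w = u**2/3 + u/4 - 5/4 works: f is exactly (dF/dw)*(dw/du) for that inner function.
F(u) = 5*sin(u**2/3 + u/4 - 5/4) is an antiderivative of f.
Check: d/du[5*sin(u**2/3 + u/4 - 5/4)] = 10*u*cos(u**2/3 + u/4 - 5/4)/3 + 5*cos(u**2/3 + u/4 - 5/4)/4 = f(u).
F(9/2) = 5*sin(53/8); F(-1/2) = -5*sin(31/24).
Integral = F(9/2) - F(-1/2) = 5*sin(53/8) + 5*sin(31/24).

Antiderivative: F(u) = 5*sin(u**2/3 + u/4 - 5/4); value = 5*sin(53/8) + 5*sin(31/24)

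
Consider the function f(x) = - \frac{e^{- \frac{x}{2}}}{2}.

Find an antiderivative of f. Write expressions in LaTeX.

Differentiate the proposed F(x) back; it has to land on f(x) exactly.
Check: d/dx[e^{- \frac{x}{2}}] = - \frac{e^{- \frac{x}{2}}}{2} = f(x).

An antiderivative is F(x) = e^{- \frac{x}{2}}.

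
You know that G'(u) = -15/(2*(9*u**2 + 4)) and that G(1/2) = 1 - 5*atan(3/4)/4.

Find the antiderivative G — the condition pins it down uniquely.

A candidate passes only if d/du[G] lands on the given G'(u) exactly.
A general antiderivative is -5*atan(3*u/2)/4 + C.
The condition gives C = 1 - 5*atan(3/4)/4 - (-5*atan(3/4)/4) = 1.
So G(u) = -(5*atan(3*u/2) - 4)/4.
Check: d/du[-(5*atan(3*u/2) - 4)/4] = -15/(18*u**2 + 8), which equals G'(u).

G(u) = -(5*atan(3*u/2) - 4)/4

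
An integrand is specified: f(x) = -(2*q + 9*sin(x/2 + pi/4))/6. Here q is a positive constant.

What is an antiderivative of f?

An antiderivative is F(x) = (-q*x + 9*cos(x/2 + pi/4))/3.

For F(x) to be correct the identity F'(x) - f(x) = 0 must hold.
Check: d/dx[(-q*x + 9*cos(x/2 + pi/4))/3] = -q/3 - 3*sin(x/2 + pi/4)/2, which equals f(x).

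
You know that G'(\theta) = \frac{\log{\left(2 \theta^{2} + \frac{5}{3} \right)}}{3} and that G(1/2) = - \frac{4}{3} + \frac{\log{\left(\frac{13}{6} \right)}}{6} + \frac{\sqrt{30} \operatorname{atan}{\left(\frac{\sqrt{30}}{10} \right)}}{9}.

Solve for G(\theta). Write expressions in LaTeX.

G(\theta) = \frac{\theta \log{\left(2 \theta^{2} + \frac{5}{3} \right)}}{3} - \frac{2 \theta}{3} + \frac{\sqrt{30} \operatorname{atan}{\left(\frac{\sqrt{30} \theta}{5} \right)}}{9} - 1

Since d/d\theta undoes antidifferentiation here, G(\theta) must give back the stated G'(\theta).
A general antiderivative is \frac{\theta \log{\left(2 \theta^{2} + \frac{5}{3} \right)}}{3} - \frac{2 \theta}{3} + \frac{\sqrt{30} \operatorname{atan}{\left(\frac{\sqrt{30} \theta}{5} \right)}}{9} + C.
The condition gives C = - \frac{4}{3} + \frac{\log{\left(\frac{13}{6} \right)}}{6} + \frac{\sqrt{30} \operatorname{atan}{\left(\frac{\sqrt{30}}{10} \right)}}{9} - (- \frac{1}{3} + \frac{\log{\left(\frac{13}{6} \right)}}{6} + \frac{\sqrt{30} \operatorname{atan}{\left(\frac{\sqrt{30}}{10} \right)}}{9}) = -1.
So G(\theta) = \frac{\theta \log{\left(2 \theta^{2} + \frac{5}{3} \right)}}{3} - \frac{2 \theta}{3} + \frac{\sqrt{30} \operatorname{atan}{\left(\frac{\sqrt{30} \theta}{5} \right)}}{9} - 1.
Check: d/d\theta[\frac{\theta \log{\left(2 \theta^{2} + \frac{5}{3} \right)}}{3} - \frac{2 \theta}{3} + \frac{\sqrt{30} \operatorname{atan}{\left(\frac{\sqrt{30} \theta}{5} \right)}}{9} - 1] = \frac{\log{\left(2 \theta^{2} + \frac{5}{3} \right)}}{3} = G'(\theta).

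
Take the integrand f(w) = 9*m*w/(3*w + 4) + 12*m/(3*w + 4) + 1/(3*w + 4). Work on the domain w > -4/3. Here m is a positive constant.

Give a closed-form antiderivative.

The integrand splits into summands that can be handled one at a time.
Check: d/dw[3*m*w + log(3*w/2 + 2)/3] = (9*m*w + 12*m + 1)/(3*w + 4), which equals f(w).

An antiderivative is F(w) = 3*m*w + log(3*w/2 + 2)/3.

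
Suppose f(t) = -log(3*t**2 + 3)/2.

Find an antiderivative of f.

An antiderivative is F(t) = -t*log(3*t**2 + 3)/2 + t - atan(t).

For F(t) to be correct the identity F'(t) - f(t) = 0 must hold.
Check: d/dt[-t*log(3*t**2 + 3)/2 + t - atan(t)] = -log(t**2 + 1)/2 - log(3)/2, which equals f(t).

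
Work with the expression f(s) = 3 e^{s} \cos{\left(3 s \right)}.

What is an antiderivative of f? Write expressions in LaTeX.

An antiderivative is F(s) = \frac{3 \left(3 \sin{\left(3 s \right)} + \cos{\left(3 s \right)}\right) e^{s}}{10}.

Since d/ds undoes antidifferentiation here, F'(s) = f(s) is required of F(s).
Check: d/ds[\frac{3 \left(3 \sin{\left(3 s \right)} + \cos{\left(3 s \right)}\right) e^{s}}{10}] = 3 e^{s} \cos{\left(3 s \right)} = f(s).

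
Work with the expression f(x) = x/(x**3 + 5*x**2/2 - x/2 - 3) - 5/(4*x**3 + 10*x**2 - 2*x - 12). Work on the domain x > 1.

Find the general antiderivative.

F(x) = -log(x - 1)/30 + 11*log(x + 3/2)/5 - 13*log(x + 2)/6 + C

Factor the denominator (2*(x - 1)*(x + 2)*(2*x + 3)) and decompose: f = 22/(5*(2*x + 3)) - 13/(6*(x + 2)) - 1/(30*(x - 1)); each piece integrates to a log, atan, or power term.
Check: d/dx[-log(x - 1)/30 + 11*log(x + 3/2)/5 - 13*log(x + 2)/6] = (4*x - 5)/(4*x**3 + 10*x**2 - 2*x - 12), which equals f(x).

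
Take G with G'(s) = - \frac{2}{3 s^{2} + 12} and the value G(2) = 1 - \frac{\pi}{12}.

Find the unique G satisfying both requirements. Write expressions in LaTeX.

Differentiate the proposed G(s) back; it has to land on the given G'(s).
A general antiderivative is - \frac{\operatorname{atan}{\left(\frac{s}{2} \right)}}{3} + C.
The condition gives C = 1 - \frac{\pi}{12} - (- \frac{\pi}{12}) = 1.
So G(s) = 1 - \frac{\operatorname{atan}{\left(\frac{s}{2} \right)}}{3}.
Check: d/ds[1 - \frac{\operatorname{atan}{\left(\frac{s}{2} \right)}}{3}] = - \frac{2}{3 s^{2} + 12} = G'(s).

G(s) = 1 - \frac{\operatorname{atan}{\left(\frac{s}{2} \right)}}{3}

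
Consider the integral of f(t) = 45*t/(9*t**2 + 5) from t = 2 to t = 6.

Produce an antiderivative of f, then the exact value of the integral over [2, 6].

The substitution u = 3*t**2 + 5/3 works: f is exactly (dF/du)*(du/dt) for that inner function.
F(t) = 5*log(3*t**2 + 5/3)/2 is an antiderivative of f.
Check: d/dt[5*log(3*t**2 + 5/3)/2] = 45*t/(9*t**2 + 5) = f(t).
F(6) = 5*log(329/3)/2; F(2) = 5*log(41/3)/2.
Integral = F(6) - F(2) = -5*log(41/3)/2 + 5*log(329/3)/2.

Antiderivative: F(t) = 5*log(3*t**2 + 5/3)/2; value = -5*log(41/3)/2 + 5*log(329/3)/2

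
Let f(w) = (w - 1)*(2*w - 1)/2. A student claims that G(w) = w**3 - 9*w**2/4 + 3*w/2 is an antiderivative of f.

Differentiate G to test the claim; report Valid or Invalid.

Invalid: d/dw[G] - f = 2*w**2 - 3*w + 1, which is not 0.

d/dw[G] = 3*w**2 - 9*w/2 + 3/2
d/dw[G] - f(w) = 2*w**2 - 3*w + 1 != 0.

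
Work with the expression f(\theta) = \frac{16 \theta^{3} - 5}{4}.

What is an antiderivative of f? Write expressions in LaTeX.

A first test for any F(\theta): its \theta-derivative must equal f(\theta) identically.
Check: d/d\theta[\frac{12 \theta^{4} - 15 \theta + 16}{12}] = 4 \theta^{3} - \frac{5}{4}, which equals f(\theta).

An antiderivative is F(\theta) = \frac{12 \theta^{4} - 15 \theta + 16}{12}.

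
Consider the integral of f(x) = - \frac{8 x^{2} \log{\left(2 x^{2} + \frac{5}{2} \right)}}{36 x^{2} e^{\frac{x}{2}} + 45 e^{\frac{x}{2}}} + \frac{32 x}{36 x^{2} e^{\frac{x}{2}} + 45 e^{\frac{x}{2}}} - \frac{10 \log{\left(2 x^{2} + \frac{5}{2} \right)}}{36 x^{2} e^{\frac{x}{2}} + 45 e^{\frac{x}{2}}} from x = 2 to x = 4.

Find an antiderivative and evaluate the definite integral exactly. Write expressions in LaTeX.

Recognize the product-rule pattern: f = u'v + uv' with u = \frac{4 e^{- \frac{x}{2}}}{9}, v = \log{\left(2 x^{2} + \frac{5}{2} \right)}, so integration by parts undoes it.
F(x) = \frac{4 e^{- \frac{x}{2}} \log{\left(2 x^{2} + \frac{5}{2} \right)}}{9} is an antiderivative of f.
Check: d/dx[\frac{4 e^{- \frac{x}{2}} \log{\left(2 x^{2} + \frac{5}{2} \right)}}{9}] = \frac{- 8 x^{2} \log{\left(2 x^{2} + \frac{5}{2} \right)} + 32 x - 10 \log{\left(2 x^{2} + \frac{5}{2} \right)}}{36 x^{2} e^{\frac{x}{2}} + 45 e^{\frac{x}{2}}}, which equals f(x).
F(4) = \frac{4 \log{\left(\frac{69}{2} \right)}}{9 e^{2}}; F(2) = \frac{4 \log{\left(\frac{21}{2} \right)}}{9 e}.
Integral = F(4) - F(2) = - \frac{4 \log{\left(\frac{21}{2} \right)}}{9 e} + \frac{4 \log{\left(\frac{69}{2} \right)}}{9 e^{2}}.

Antiderivative: F(x) = \frac{4 e^{- \frac{x}{2}} \log{\left(2 x^{2} + \frac{5}{2} \right)}}{9}; value = - \frac{4 \log{\left(\frac{21}{2} \right)}}{9 e} + \frac{4 \log{\left(\frac{69}{2} \right)}}{9 e^{2}}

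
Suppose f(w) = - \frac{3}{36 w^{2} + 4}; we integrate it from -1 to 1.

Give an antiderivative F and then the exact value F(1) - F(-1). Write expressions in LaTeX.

Antiderivative: F(w) = - \frac{\operatorname{atan}{\left(3 w \right)}}{4}; value = - \frac{\operatorname{atan}{\left(3 \right)}}{2}

Recover f(w) by differentiating a candidate F(w); any mismatch rules it out.
F(w) = - \frac{\operatorname{atan}{\left(3 w \right)}}{4} is an antiderivative of f.
Check: d/dw[- \frac{\operatorname{atan}{\left(3 w \right)}}{4}] = - \frac{3}{36 w^{2} + 4} = f(w).
F(1) = - \frac{\operatorname{atan}{\left(3 \right)}}{4}; F(-1) = \frac{\operatorname{atan}{\left(3 \right)}}{4}.
Integral = F(1) - F(-1) = - \frac{\operatorname{atan}{\left(3 \right)}}{2}.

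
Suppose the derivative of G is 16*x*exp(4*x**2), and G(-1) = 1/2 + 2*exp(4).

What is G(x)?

G(x) = (4*exp(4*x**2) + 1)/2

The substitution u = 4*x**2 works: G'(x) is exactly (dG/du)*(du/dx) for that inner function.
A general antiderivative is 2*exp(4*x**2) + C.
The condition gives C = 1/2 + 2*exp(4) - (2*exp(4)) = 1/2.
So G(x) = (4*exp(4*x**2) + 1)/2.
Check: d/dx[(4*exp(4*x**2) + 1)/2] = 16*x*exp(4*x**2) = G'(x).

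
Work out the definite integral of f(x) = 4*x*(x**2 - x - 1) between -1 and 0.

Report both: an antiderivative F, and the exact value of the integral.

Antiderivative: F(x) = (3*x**4 - 4*x**3 - 6*x**2 - 2)/3; value = -1/3

A first test for any F(x): its x-derivative must equal f(x) identically.
F(x) = (3*x**4 - 4*x**3 - 6*x**2 - 2)/3 is an antiderivative of f.
Check: d/dx[(3*x**4 - 4*x**3 - 6*x**2 - 2)/3] = 4*x**3 - 4*x**2 - 4*x, which equals f(x).
F(0) = -2/3; F(-1) = -1/3.
Integral = F(0) - F(-1) = -1/3.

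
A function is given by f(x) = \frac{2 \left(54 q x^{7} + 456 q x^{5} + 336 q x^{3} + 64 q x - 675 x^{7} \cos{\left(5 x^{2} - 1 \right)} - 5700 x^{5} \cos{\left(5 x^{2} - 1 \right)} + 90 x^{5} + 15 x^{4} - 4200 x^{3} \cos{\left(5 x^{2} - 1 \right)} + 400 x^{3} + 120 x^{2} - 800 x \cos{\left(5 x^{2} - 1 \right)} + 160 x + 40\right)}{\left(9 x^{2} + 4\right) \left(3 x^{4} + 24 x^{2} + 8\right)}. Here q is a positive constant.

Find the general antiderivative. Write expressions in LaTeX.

For F(x) to be correct the identity F'(x) - f(x) = 0 must hold.
Check: d/dx[2 q x^{2} + \frac{5 \log{\left(\frac{x^{4}}{2} + 4 x^{2} + \frac{4}{3} \right)}}{3} - 5 \sin{\left(5 x^{2} - 1 \right)} + \frac{5 \operatorname{atan}{\left(\frac{3 x}{2} \right)}}{3}] = \frac{108 q x^{7} + 912 q x^{5} + 672 q x^{3} + 128 q x - 1350 x^{7} \cos{\left(5 x^{2} - 1 \right)} - 11400 x^{5} \cos{\left(5 x^{2} - 1 \right)} + 180 x^{5} + 30 x^{4} - 8400 x^{3} \cos{\left(5 x^{2} - 1 \right)} + 800 x^{3} + 240 x^{2} - 1600 x \cos{\left(5 x^{2} - 1 \right)} + 320 x + 80}{27 x^{6} + 228 x^{4} + 168 x^{2} + 32}, which equals f(x).

F(x) = 2 q x^{2} + \frac{5 \log{\left(\frac{x^{4}}{2} + 4 x^{2} + \frac{4}{3} \right)}}{3} - 5 \sin{\left(5 x^{2} - 1 \right)} + \frac{5 \operatorname{atan}{\left(\frac{3 x}{2} \right)}}{3} + C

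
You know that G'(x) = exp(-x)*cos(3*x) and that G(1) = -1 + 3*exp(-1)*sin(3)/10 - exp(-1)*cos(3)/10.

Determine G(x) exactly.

G(x) = (-10*exp(x) + 3*sin(3*x) - cos(3*x))*exp(-x)/10

Differentiate the proposed G(x) back; it has to land on the given G'(x).
A general antiderivative is 3*exp(-x)*sin(3*x)/10 - exp(-x)*cos(3*x)/10 + C.
The condition gives C = -1 + 3*exp(-1)*sin(3)/10 - exp(-1)*cos(3)/10 - (3*exp(-1)*sin(3)/10 - exp(-1)*cos(3)/10) = -1.
So G(x) = (-10*exp(x) + 3*sin(3*x) - cos(3*x))*exp(-x)/10.
Check: d/dx[(-10*exp(x) + 3*sin(3*x) - cos(3*x))*exp(-x)/10] = exp(-x)*cos(3*x) = G'(x).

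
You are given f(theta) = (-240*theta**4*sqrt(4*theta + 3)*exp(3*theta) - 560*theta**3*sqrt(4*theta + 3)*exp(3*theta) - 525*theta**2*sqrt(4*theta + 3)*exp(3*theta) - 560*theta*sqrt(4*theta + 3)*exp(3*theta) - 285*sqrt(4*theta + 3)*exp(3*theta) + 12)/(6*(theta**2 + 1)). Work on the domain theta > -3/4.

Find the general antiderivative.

An antiderivative F(theta) passes only if d/dtheta[F] lands on f(theta) exactly.
Check: d/dtheta[-40*theta**2*sqrt(4*theta + 3)*exp(3*theta)/3 - 20*theta*sqrt(4*theta + 3)*exp(3*theta) - 15*sqrt(4*theta + 3)*exp(3*theta)/2 + 2*atan(theta)] = (-960*theta**5*exp(3*theta) - 2960*theta**4*exp(3*theta) - 3780*theta**3*exp(3*theta) - 3815*theta**2*exp(3*theta) - 2820*theta*exp(3*theta) + 12*sqrt(4*theta + 3) - 855*exp(3*theta))/(6*theta**2*sqrt(4*theta + 3) + 6*sqrt(4*theta + 3)), which equals f(theta).

F(theta) = -40*theta**2*sqrt(4*theta + 3)*exp(3*theta)/3 - 20*theta*sqrt(4*theta + 3)*exp(3*theta) - 15*sqrt(4*theta + 3)*exp(3*theta)/2 + 2*atan(theta) + C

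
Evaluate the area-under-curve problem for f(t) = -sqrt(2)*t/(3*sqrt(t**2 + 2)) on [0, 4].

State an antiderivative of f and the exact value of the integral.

f matches the chain-rule pattern g'(h)*h' with inner function h(t) = t**2/2 + 1; substituting u = h(t) collapses the integral.
F(t) = -sqrt(2)*sqrt(t**2 + 2)/3 is an antiderivative of f.
Check: d/dt[-sqrt(2)*sqrt(t**2 + 2)/3] = -sqrt(2)*t/(3*sqrt(t**2 + 2)) = f(t).
F(4) = -2; F(0) = -2/3.
Integral = F(4) - F(0) = -4/3.

Antiderivative: F(t) = -sqrt(2)*sqrt(t**2 + 2)/3; value = -4/3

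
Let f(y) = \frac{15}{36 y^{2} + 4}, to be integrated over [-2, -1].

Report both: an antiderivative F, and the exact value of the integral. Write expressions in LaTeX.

Any candidate F(y) must reproduce f(y) exactly when differentiated.
F(y) = \frac{5 \operatorname{atan}{\left(3 y \right)}}{4} is an antiderivative of f.
Check: d/dy[\frac{5 \operatorname{atan}{\left(3 y \right)}}{4}] = \frac{15}{36 y^{2} + 4} = f(y).
F(-1) = - \frac{5 \operatorname{atan}{\left(3 \right)}}{4}; F(-2) = - \frac{5 \operatorname{atan}{\left(6 \right)}}{4}.
Integral = F(-1) - F(-2) = - \frac{5 \operatorname{atan}{\left(3 \right)}}{4} + \frac{5 \operatorname{atan}{\left(6 \right)}}{4}.

Antiderivative: F(y) = \frac{5 \operatorname{atan}{\left(3 y \right)}}{4}; value = - \frac{5 \operatorname{atan}{\left(3 \right)}}{4} + \frac{5 \operatorname{atan}{\left(6 \right)}}{4}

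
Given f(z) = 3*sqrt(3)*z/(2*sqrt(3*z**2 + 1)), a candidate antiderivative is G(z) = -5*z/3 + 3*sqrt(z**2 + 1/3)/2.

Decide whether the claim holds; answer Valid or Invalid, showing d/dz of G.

d/dz[G] = (9*sqrt(3)*z - 10*sqrt(3*z**2 + 1))/(6*sqrt(3*z**2 + 1))
d/dz[G] - f(z) = -5/3 != 0.

Invalid: d/dz[G] - f = -5/3, which is not 0.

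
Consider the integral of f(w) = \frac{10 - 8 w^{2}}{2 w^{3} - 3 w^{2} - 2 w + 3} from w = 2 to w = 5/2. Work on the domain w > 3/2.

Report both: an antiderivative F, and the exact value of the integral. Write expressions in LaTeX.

Antiderivative: F(w) = - \frac{16 \log{\left(w - \frac{3}{2} \right)}}{5} - \log{\left(w - 1 \right)} + \frac{\log{\left(w + 1 \right)}}{5}; value = - \frac{16 \log{\left(2 \right)}}{5} - \log{\left(\frac{3}{2} \right)} - \frac{\log{\left(3 \right)}}{5} + \frac{\log{\left(\frac{7}{2} \right)}}{5}

Factor the denominator (\left(w - 1\right) \left(w + 1\right) \left(2 w - 3\right)) and decompose: f = - \frac{32}{5 \left(2 w - 3\right)} + \frac{1}{5 \left(w + 1\right)} - \frac{1}{w - 1}; each piece integrates to a log, atan, or power term.
F(w) = - \frac{16 \log{\left(w - \frac{3}{2} \right)}}{5} - \log{\left(w - 1 \right)} + \frac{\log{\left(w + 1 \right)}}{5} is an antiderivative of f.
Check: d/dw[- \frac{16 \log{\left(w - \frac{3}{2} \right)}}{5} - \log{\left(w - 1 \right)} + \frac{\log{\left(w + 1 \right)}}{5}] = \frac{10 - 8 w^{2}}{2 w^{3} - 3 w^{2} - 2 w + 3} = f(w).
F(5/2) = - \log{\left(\frac{3}{2} \right)} + \frac{\log{\left(\frac{7}{2} \right)}}{5}; F(2) = \frac{\log{\left(3 \right)}}{5} + \frac{16 \log{\left(2 \right)}}{5}.
Integral = F(5/2) - F(2) = - \frac{16 \log{\left(2 \right)}}{5} - \log{\left(\frac{3}{2} \right)} - \frac{\log{\left(3 \right)}}{5} + \frac{\log{\left(\frac{7}{2} \right)}}{5}.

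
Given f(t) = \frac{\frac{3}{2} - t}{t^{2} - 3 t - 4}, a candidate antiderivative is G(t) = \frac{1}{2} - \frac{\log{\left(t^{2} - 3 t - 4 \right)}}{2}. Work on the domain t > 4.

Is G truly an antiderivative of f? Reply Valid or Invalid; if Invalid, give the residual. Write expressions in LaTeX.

d/dt[G] = \frac{3 - 2 t}{2 t^{2} - 6 t - 8}
This equals f(t) exactly, so the claim holds.

Valid: G'(t) = f(t).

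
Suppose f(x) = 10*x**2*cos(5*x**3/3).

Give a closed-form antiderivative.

The substitution u = 5*x**3/3 works: f is exactly (dF/du)*(du/dx) for that inner function.
Check: d/dx[2*sin(5*x**3/3)] = 10*x**2*cos(5*x**3/3) = f(x).

An antiderivative is F(x) = 2*sin(5*x**3/3).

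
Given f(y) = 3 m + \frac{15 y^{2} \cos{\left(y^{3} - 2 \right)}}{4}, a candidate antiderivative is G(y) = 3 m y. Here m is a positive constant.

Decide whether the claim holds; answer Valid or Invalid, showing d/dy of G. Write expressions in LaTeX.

Invalid: d/dy[G] - f = - \frac{15 y^{2} \cos{\left(y^{3} - 2 \right)}}{4}, which is not 0.

d/dy[G] = 3 m
d/dy[G] - f(y) = - \frac{15 y^{2} \cos{\left(y^{3} - 2 \right)}}{4} != 0.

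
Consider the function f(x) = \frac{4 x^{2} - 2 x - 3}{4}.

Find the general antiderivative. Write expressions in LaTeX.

F(x) = \frac{x^{3}}{3} - \frac{x^{2}}{4} - \frac{3 x}{4} + C

Differentiate the proposed F(x) back; it has to land on f(x) exactly.
Check: d/dx[\frac{x^{3}}{3} - \frac{x^{2}}{4} - \frac{3 x}{4}] = x^{2} - \frac{x}{2} - \frac{3}{4}, which equals f(x).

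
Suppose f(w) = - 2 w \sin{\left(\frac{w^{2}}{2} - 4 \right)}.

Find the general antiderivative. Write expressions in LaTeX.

F(w) = 2 \cos{\left(\frac{w^{2}}{2} - 4 \right)} + C

The substitution u = \frac{w^{2}}{2} - 4 works: f is exactly (dF/du)*(du/dw) for that inner function.
Check: d/dw[2 \cos{\left(\frac{w^{2}}{2} - 4 \right)}] = - 2 w \sin{\left(\frac{w^{2}}{2} - 4 \right)} = f(w).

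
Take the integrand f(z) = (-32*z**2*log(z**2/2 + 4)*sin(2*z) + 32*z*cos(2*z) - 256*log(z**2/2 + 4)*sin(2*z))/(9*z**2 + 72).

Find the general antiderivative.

f has the shape u'v + uv' for u = 16*cos(2*z)/9 and v = log(z**2/2 + 4) — it is the derivative of the product u*v.
Check: d/dz[16*log(z**2/2 + 4)*cos(2*z)/9] = (-32*z**2*log(z**2/2 + 4)*sin(2*z) + 32*z*cos(2*z) - 256*log(z**2/2 + 4)*sin(2*z))/(9*z**2 + 72) = f(z).

F(z) = 16*log(z**2/2 + 4)*cos(2*z)/9 + C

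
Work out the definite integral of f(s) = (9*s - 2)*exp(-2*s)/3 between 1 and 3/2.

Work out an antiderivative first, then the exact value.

f has the shape u'v + uv' for u = -3*s/2 - 5/12 and v = exp(-2*s) — it is the derivative of the product u*v.
F(s) = -(18*s + 5)*exp(-2*s)/12 is an antiderivative of f.
Check: d/ds[-(18*s + 5)*exp(-2*s)/12] = (9*s - 2)*exp(-2*s)/3 = f(s).
F(3/2) = -8*exp(-3)/3; F(1) = -23*exp(-2)/12.
Integral = F(3/2) - F(1) = -8*exp(-3)/3 + 23*exp(-2)/12.

Antiderivative: F(s) = -(18*s + 5)*exp(-2*s)/12; value = -8*exp(-3)/3 + 23*exp(-2)/12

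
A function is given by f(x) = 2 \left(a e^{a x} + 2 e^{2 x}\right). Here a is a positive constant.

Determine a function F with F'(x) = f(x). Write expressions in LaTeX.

A first test for any F(x): its x-derivative must equal f(x) identically.
Check: d/dx[2 \left(e^{2 x} + e^{a x}\right)] = 2 a e^{a x} + 4 e^{2 x}, which equals f(x).

An antiderivative is F(x) = 2 \left(e^{2 x} + e^{a x}\right).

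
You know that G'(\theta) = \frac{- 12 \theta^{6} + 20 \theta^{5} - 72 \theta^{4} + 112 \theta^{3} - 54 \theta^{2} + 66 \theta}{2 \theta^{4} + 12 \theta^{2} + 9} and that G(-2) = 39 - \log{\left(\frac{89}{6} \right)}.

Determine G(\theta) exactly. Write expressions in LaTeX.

G(\theta) = - 2 \theta^{3} + 5 \theta^{2} - \log{\left(\frac{\theta^{4}}{3} + 2 \theta^{2} + \frac{3}{2} \right)} + 3

Any candidate G(\theta) must reproduce the stated G'(\theta) exactly.
A general antiderivative is - 2 \theta^{3} + 5 \theta^{2} - \log{\left(\frac{\theta^{4}}{3} + 2 \theta^{2} + \frac{3}{2} \right)} + 1 + C.
The condition gives C = 39 - \log{\left(\frac{89}{6} \right)} - (37 - \log{\left(\frac{89}{6} \right)}) = 2.
So G(\theta) = - 2 \theta^{3} + 5 \theta^{2} - \log{\left(\frac{\theta^{4}}{3} + 2 \theta^{2} + \frac{3}{2} \right)} + 3.
Check: d/d\theta[- 2 \theta^{3} + 5 \theta^{2} - \log{\left(\frac{\theta^{4}}{3} + 2 \theta^{2} + \frac{3}{2} \right)} + 3] = \frac{- 12 \theta^{6} + 20 \theta^{5} - 72 \theta^{4} + 112 \theta^{3} - 54 \theta^{2} + 66 \theta}{2 \theta^{4} + 12 \theta^{2} + 9} = G'(\theta).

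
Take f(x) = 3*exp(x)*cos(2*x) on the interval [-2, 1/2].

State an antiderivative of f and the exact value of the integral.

Recover f(x) by differentiating a candidate F(x); any mismatch rules it out.
F(x) = 3*(2*sin(2*x) + cos(2*x))*exp(x)/5 is an antiderivative of f.
Check: d/dx[3*(2*sin(2*x) + cos(2*x))*exp(x)/5] = 3*exp(x)*cos(2*x) = f(x).
F(1/2) = 3*exp(1/2)*cos(1)/5 + 6*exp(1/2)*sin(1)/5; F(-2) = 3*exp(-2)*cos(4)/5 - 6*exp(-2)*sin(4)/5.
Integral = F(1/2) - F(-2) = 6*exp(-2)*sin(4)/5 - 3*exp(-2)*cos(4)/5 + 3*exp(1/2)*cos(1)/5 + 6*exp(1/2)*sin(1)/5.

Antiderivative: F(x) = 3*(2*sin(2*x) + cos(2*x))*exp(x)/5; value = 6*exp(-2)*sin(4)/5 - 3*exp(-2)*cos(4)/5 + 3*exp(1/2)*cos(1)/5 + 6*exp(1/2)*sin(1)/5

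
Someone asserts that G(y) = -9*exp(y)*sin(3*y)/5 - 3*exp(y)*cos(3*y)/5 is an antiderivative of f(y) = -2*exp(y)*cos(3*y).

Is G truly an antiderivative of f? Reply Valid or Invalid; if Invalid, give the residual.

d/dy[G] = -6*exp(y)*cos(3*y)
d/dy[G] - f(y) = -4*exp(y)*cos(3*y) != 0.

Invalid: d/dy[G] - f = -4*exp(y)*cos(3*y), which is not 0.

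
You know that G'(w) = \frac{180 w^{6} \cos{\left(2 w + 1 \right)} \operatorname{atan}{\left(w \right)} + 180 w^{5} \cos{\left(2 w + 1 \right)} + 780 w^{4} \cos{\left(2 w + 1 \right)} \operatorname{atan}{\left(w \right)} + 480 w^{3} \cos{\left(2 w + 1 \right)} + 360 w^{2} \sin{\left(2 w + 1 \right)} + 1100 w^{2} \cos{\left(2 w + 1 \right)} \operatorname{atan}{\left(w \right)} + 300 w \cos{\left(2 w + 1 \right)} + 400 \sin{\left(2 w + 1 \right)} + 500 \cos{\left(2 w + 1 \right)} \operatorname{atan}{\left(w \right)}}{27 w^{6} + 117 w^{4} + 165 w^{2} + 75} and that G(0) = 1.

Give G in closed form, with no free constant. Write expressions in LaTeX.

Recognize the product-rule pattern: G'(w) = u'v + uv' with u = \frac{10 w}{3 \left(w^{2} + \frac{5}{3}\right)} + \frac{10 \operatorname{atan}{\left(w \right)}}{3}, v = \sin{\left(2 w + 1 \right)}, so integration by parts undoes it.
A general antiderivative is \frac{4 \left(\frac{5 w}{2 \left(w^{2} + \frac{5}{3}\right)} + \frac{5 \operatorname{atan}{\left(w \right)}}{2}\right) \sin{\left(2 w + 1 \right)}}{3} + C.
The condition gives C = 1 - (0) = 1.
So G(w) = \frac{30 w^{2} \sin{\left(2 w + 1 \right)} \operatorname{atan}{\left(w \right)} + 9 w^{2} + 30 w \sin{\left(2 w + 1 \right)} + 50 \sin{\left(2 w + 1 \right)} \operatorname{atan}{\left(w \right)} + 15}{9 w^{2} + 15}.
Check: d/dw[\frac{30 w^{2} \sin{\left(2 w + 1 \right)} \operatorname{atan}{\left(w \right)} + 9 w^{2} + 30 w \sin{\left(2 w + 1 \right)} + 50 \sin{\left(2 w + 1 \right)} \operatorname{atan}{\left(w \right)} + 15}{9 w^{2} + 15}] = \frac{180 w^{6} \cos{\left(2 w + 1 \right)} \operatorname{atan}{\left(w \right)} + 180 w^{5} \cos{\left(2 w + 1 \right)} + 780 w^{4} \cos{\left(2 w + 1 \right)} \operatorname{atan}{\left(w \right)} + 480 w^{3} \cos{\left(2 w + 1 \right)} + 360 w^{2} \sin{\left(2 w + 1 \right)} + 1100 w^{2} \cos{\left(2 w + 1 \right)} \operatorname{atan}{\left(w \right)} + 300 w \cos{\left(2 w + 1 \right)} + 400 \sin{\left(2 w + 1 \right)} + 500 \cos{\left(2 w + 1 \right)} \operatorname{atan}{\left(w \right)}}{27 w^{6} + 117 w^{4} + 165 w^{2} + 75} = G'(w).

G(w) = \frac{30 w^{2} \sin{\left(2 w + 1 \right)} \operatorname{atan}{\left(w \right)} + 9 w^{2} + 30 w \sin{\left(2 w + 1 \right)} + 50 \sin{\left(2 w + 1 \right)} \operatorname{atan}{\left(w \right)} + 15}{9 w^{2} + 15}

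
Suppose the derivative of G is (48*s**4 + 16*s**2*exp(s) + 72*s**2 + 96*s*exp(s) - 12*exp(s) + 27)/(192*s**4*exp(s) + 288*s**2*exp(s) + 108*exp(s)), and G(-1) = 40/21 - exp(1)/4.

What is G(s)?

Check a candidate G(s) by differentiating: d/ds[G] must match the given G'(s).
A general antiderivative is (-s/3 - 1)/(4*s**2 + 3) - exp(-s)/4 + C.
The condition gives C = 40/21 - exp(1)/4 - (-exp(1)/4 - 2/21) = 2.
So G(s) = (96*s**2*exp(s) - 12*s**2 - 4*s*exp(s) + 60*exp(s) - 9)/(48*s**2*exp(s) + 36*exp(s)).
Check: d/ds[(96*s**2*exp(s) - 12*s**2 - 4*s*exp(s) + 60*exp(s) - 9)/(48*s**2*exp(s) + 36*exp(s))] = (48*s**4 + 16*s**2*exp(s) + 72*s**2 + 96*s*exp(s) - 12*exp(s) + 27)/(192*s**4*exp(s) + 288*s**2*exp(s) + 108*exp(s)) = G'(s).

G(s) = (96*s**2*exp(s) - 12*s**2 - 4*s*exp(s) + 60*exp(s) - 9)/(48*s**2*exp(s) + 36*exp(s))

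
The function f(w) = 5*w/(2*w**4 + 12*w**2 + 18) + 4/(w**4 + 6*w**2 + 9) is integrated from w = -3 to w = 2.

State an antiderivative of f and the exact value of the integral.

Antiderivative: F(w) = (8*sqrt(3)*w**2*atan(sqrt(3)*w/3) + 24*w + 24*sqrt(3)*atan(sqrt(3)*w/3) - 45)/(36*w**2 + 108); value = 95/336 + 2*sqrt(3)*atan(2*sqrt(3)/3)/9 + 2*sqrt(3)*pi/27

The integrand splits into summands that can be handled one at a time.
F(w) = (8*sqrt(3)*w**2*atan(sqrt(3)*w/3) + 24*w + 24*sqrt(3)*atan(sqrt(3)*w/3) - 45)/(36*w**2 + 108) is an antiderivative of f.
Check: d/dw[(8*sqrt(3)*w**2*atan(sqrt(3)*w/3) + 24*w + 24*sqrt(3)*atan(sqrt(3)*w/3) - 45)/(36*w**2 + 108)] = (5*w + 8)/(2*w**4 + 12*w**2 + 18), which equals f(w).
F(2) = 1/84 + 2*sqrt(3)*atan(2*sqrt(3)/3)/9; F(-3) = -2*sqrt(3)*pi/27 - 13/48.
Integral = F(2) - F(-3) = 95/336 + 2*sqrt(3)*atan(2*sqrt(3)/3)/9 + 2*sqrt(3)*pi/27.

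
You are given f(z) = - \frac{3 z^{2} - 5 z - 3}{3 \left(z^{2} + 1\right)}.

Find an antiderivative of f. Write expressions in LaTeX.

An antiderivative is F(z) = - \frac{6 z - 5 \log{\left(z^{2} + 1 \right)} - 12 \operatorname{atan}{\left(z \right)}}{6}.

An antiderivative F(z) passes only if d/dz[F] lands on f(z) exactly.
Check: d/dz[- \frac{6 z - 5 \log{\left(z^{2} + 1 \right)} - 12 \operatorname{atan}{\left(z \right)}}{6}] = \frac{- 3 z^{2} + 5 z + 3}{3 z^{2} + 3}, which equals f(z).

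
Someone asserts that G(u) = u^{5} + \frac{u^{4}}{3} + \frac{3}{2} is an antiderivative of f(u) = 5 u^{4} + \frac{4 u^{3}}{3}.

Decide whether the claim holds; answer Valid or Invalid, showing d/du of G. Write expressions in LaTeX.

Valid - the claim checks out under differentiation.

d/du[G] = 5 u^{4} + \frac{4 u^{3}}{3}
This equals f(u) exactly, so the claim holds.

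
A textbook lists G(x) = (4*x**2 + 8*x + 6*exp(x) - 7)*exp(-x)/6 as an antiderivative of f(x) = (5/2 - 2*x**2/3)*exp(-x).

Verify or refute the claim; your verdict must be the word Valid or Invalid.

d/dx[G] = (15 - 4*x**2)*exp(-x)/6
This equals f(x) exactly, so the claim holds.

Valid. The derivative of G reproduces f.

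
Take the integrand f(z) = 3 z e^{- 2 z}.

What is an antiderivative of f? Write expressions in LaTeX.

f has the shape u'v + uv' for u = - \frac{3 z}{2} - \frac{3}{4} and v = e^{- 2 z} — it is the derivative of the product u*v.
Check: d/dz[- \frac{3 z e^{- 2 z}}{2} - \frac{3 e^{- 2 z}}{4}] = 3 z e^{- 2 z} = f(z).

An antiderivative is F(z) = - \frac{3 z e^{- 2 z}}{2} - \frac{3 e^{- 2 z}}{4}.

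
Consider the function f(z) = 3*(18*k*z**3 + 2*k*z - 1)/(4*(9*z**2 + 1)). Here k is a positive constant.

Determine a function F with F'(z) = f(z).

An antiderivative F(z) passes only if d/dz[F] lands on f(z) exactly.
Check: d/dz[(3*k*z**2 - atan(3*z))/4] = (54*k*z**3 + 6*k*z - 3)/(36*z**2 + 4), which equals f(z).

An antiderivative is F(z) = (3*k*z**2 - atan(3*z))/4.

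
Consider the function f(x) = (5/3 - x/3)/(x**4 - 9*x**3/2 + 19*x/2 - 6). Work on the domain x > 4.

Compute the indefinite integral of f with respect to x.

Factor the denominator (3*(x - 4)*(x - 1)**2*(2*x + 3)) and decompose: f = -104/(825*(2*x + 3)) + 38/(675*(x - 1)) - 8/(45*(x - 1)**2) + 2/(297*(x - 4)); each piece integrates to a log, atan, or power term.
Check: d/dx[-2*(-25*x*log(x - 4) - 209*x*log(x - 1) + 234*x*log(x + 3/2) + 25*log(x - 4) + 209*log(x - 1) - 234*log(x + 3/2) - 660)/(7425*(x - 1))] = (10 - 2*x)/(6*x**4 - 27*x**3 + 57*x - 36), which equals f(x).

F(x) = -2*(-25*x*log(x - 4) - 209*x*log(x - 1) + 234*x*log(x + 3/2) + 25*log(x - 4) + 209*log(x - 1) - 234*log(x + 3/2) - 660)/(7425*(x - 1)) + C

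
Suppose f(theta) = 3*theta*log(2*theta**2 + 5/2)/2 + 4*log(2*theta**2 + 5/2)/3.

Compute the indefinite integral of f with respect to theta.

F(theta) = (36*theta**2*log(2*theta**2 + 5/2) - 36*theta**2 + 64*theta*log(2*theta**2 + 5/2) - 128*theta + 45*log(theta**2 + 5/4) + 64*sqrt(5)*atan(2*sqrt(5)*theta/5))/48 + C

The integrand splits into summands that can be handled one at a time.
Check: d/dtheta[(36*theta**2*log(2*theta**2 + 5/2) - 36*theta**2 + 64*theta*log(2*theta**2 + 5/2) - 128*theta + 45*log(theta**2 + 5/4) + 64*sqrt(5)*atan(2*sqrt(5)*theta/5))/48] = 3*theta*log(2*theta**2 + 5/2)/2 + 4*log(2*theta**2 + 5/2)/3 = f(theta).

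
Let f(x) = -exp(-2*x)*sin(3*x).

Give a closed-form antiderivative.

For F(x) to be correct the identity F'(x) - f(x) = 0 must hold.
Check: d/dx[2*exp(-2*x)*sin(3*x)/13 + 3*exp(-2*x)*cos(3*x)/13] = -exp(-2*x)*sin(3*x) = f(x).

An antiderivative is F(x) = 2*exp(-2*x)*sin(3*x)/13 + 3*exp(-2*x)*cos(3*x)/13.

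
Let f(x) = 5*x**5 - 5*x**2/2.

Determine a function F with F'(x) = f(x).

An antiderivative is F(x) = 5*x**3*(x - 1)*(x**2 + x + 1)/6.

The integrand splits into summands that can be handled one at a time.
Check: d/dx[5*x**3*(x - 1)*(x**2 + x + 1)/6] = 5*x**5 - 5*x**2/2 = f(x).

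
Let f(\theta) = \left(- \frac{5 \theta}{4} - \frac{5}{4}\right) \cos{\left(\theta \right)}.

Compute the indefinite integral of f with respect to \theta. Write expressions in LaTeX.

Recover f(\theta) by differentiating a candidate F(\theta); any mismatch rules it out.
Check: d/d\theta[- \frac{5 \theta \sin{\left(\theta \right)}}{4} - \frac{5 \sin{\left(\theta \right)}}{4} - \frac{5 \cos{\left(\theta \right)}}{4}] = - \frac{5 \theta \cos{\left(\theta \right)}}{4} - \frac{5 \cos{\left(\theta \right)}}{4}, which equals f(\theta).

F(\theta) = - \frac{5 \theta \sin{\left(\theta \right)}}{4} - \frac{5 \sin{\left(\theta \right)}}{4} - \frac{5 \cos{\left(\theta \right)}}{4} + C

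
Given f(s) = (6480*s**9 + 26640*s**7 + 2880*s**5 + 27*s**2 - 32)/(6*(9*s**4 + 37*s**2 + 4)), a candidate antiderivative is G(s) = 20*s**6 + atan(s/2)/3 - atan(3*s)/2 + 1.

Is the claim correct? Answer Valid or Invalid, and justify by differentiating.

Valid: G'(s) = f(s).

d/ds[G] = (6480*s**9 + 26640*s**7 + 2880*s**5 + 27*s**2 - 32)/(54*s**4 + 222*s**2 + 24)
This equals f(s) exactly, so the claim holds.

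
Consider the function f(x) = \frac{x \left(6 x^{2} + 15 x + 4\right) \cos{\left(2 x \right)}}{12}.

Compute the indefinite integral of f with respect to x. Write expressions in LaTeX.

F(x) = \frac{x^{3} \sin{\left(2 x \right)}}{4} + \frac{5 x^{2} \sin{\left(2 x \right)}}{8} + \frac{3 x^{2} \cos{\left(2 x \right)}}{8} - \frac{5 x \sin{\left(2 x \right)}}{24} + \frac{5 x \cos{\left(2 x \right)}}{8} - \frac{5 \sin{\left(2 x \right)}}{16} - \frac{5 \cos{\left(2 x \right)}}{48} + C

Any candidate F(x) must reproduce f(x) exactly when differentiated.
Check: d/dx[\frac{x^{3} \sin{\left(2 x \right)}}{4} + \frac{5 x^{2} \sin{\left(2 x \right)}}{8} + \frac{3 x^{2} \cos{\left(2 x \right)}}{8} - \frac{5 x \sin{\left(2 x \right)}}{24} + \frac{5 x \cos{\left(2 x \right)}}{8} - \frac{5 \sin{\left(2 x \right)}}{16} - \frac{5 \cos{\left(2 x \right)}}{48}] = \frac{x^{3} \cos{\left(2 x \right)}}{2} + \frac{5 x^{2} \cos{\left(2 x \right)}}{4} + \frac{x \cos{\left(2 x \right)}}{3}, which equals f(x).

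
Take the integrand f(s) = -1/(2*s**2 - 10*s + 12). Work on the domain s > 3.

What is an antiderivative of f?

Factor the denominator (2*(s - 3)*(s - 2)) and decompose: f = 1/(2*(s - 2)) - 1/(2*(s - 3)); each piece integrates to a log, atan, or power term.
Check: d/ds[(-log(s - 3) + log(s - 2))/2] = -1/(2*s**2 - 10*s + 12) = f(s).

An antiderivative is F(s) = (-log(s - 3) + log(s - 2))/2.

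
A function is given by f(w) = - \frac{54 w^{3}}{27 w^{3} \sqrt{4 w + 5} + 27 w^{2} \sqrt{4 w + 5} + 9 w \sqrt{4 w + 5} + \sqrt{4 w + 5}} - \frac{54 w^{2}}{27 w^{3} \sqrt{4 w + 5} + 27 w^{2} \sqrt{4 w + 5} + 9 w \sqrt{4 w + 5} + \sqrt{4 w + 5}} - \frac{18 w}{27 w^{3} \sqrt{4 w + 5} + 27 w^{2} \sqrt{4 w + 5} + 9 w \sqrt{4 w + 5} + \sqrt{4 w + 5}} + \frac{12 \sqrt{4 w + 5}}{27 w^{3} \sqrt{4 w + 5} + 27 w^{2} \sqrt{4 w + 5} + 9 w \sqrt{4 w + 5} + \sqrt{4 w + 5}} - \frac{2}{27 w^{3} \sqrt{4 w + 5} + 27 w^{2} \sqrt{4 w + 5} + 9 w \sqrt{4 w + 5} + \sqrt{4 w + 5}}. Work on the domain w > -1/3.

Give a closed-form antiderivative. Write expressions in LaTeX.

An antiderivative is F(w) = - \frac{9 w^{2} \sqrt{4 w + 5} + 6 w \sqrt{4 w + 5} + \sqrt{4 w + 5} + 2}{\left(3 w + 1\right)^{2}}.

The integrand splits into summands that can be handled one at a time.
Check: d/dw[- \frac{9 w^{2} \sqrt{4 w + 5} + 6 w \sqrt{4 w + 5} + \sqrt{4 w + 5} + 2}{\left(3 w + 1\right)^{2}}] = \frac{- 54 w^{3} - 54 w^{2} - 18 w + 12 \sqrt{4 w + 5} - 2}{27 w^{3} \sqrt{4 w + 5} + 27 w^{2} \sqrt{4 w + 5} + 9 w \sqrt{4 w + 5} + \sqrt{4 w + 5}}, which equals f(w).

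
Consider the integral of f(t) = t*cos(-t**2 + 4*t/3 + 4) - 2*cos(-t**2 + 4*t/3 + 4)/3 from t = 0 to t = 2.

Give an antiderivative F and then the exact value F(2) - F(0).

Antiderivative: F(t) = -sin(-t**2 + 4*t/3 + 4)/2; value = sin(4)/2 - sin(8/3)/2

f matches the chain-rule pattern g'(h)*h' with inner function h(t) = -t**2 + 4*t/3 + 4; substituting u = h(t) collapses the integral.
F(t) = -sin(-t**2 + 4*t/3 + 4)/2 is an antiderivative of f.
Check: d/dt[-sin(-t**2 + 4*t/3 + 4)/2] = t*cos(-t**2 + 4*t/3 + 4) - 2*cos(-t**2 + 4*t/3 + 4)/3 = f(t).
F(2) = -sin(8/3)/2; F(0) = -sin(4)/2.
Integral = F(2) - F(0) = sin(4)/2 - sin(8/3)/2.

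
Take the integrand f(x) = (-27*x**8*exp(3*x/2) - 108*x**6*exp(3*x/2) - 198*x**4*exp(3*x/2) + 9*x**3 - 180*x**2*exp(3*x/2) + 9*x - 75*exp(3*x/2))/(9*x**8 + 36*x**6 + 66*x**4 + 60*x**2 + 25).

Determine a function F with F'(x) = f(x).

An antiderivative is F(x) = -2*exp(3*x/2) - 1/(4*(x**4 + 2*x**2 + 5/3)).

Any candidate F(x) must reproduce f(x) exactly when differentiated.
Check: d/dx[-2*exp(3*x/2) - 1/(4*(x**4 + 2*x**2 + 5/3))] = (-27*x**8*exp(3*x/2) - 108*x**6*exp(3*x/2) - 198*x**4*exp(3*x/2) + 9*x**3 - 180*x**2*exp(3*x/2) + 9*x - 75*exp(3*x/2))/(9*x**8 + 36*x**6 + 66*x**4 + 60*x**2 + 25) = f(x).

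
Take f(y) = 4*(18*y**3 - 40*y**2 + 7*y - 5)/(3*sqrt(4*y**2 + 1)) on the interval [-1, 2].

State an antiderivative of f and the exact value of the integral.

f has the shape u'v + uv' for u = -4*sqrt(4*y**2 + 1) and v = -y**2/2 + 5*y/3 - 1/3 — it is the derivative of the product u*v.
F(y) = 2*y**2*sqrt(4*y**2 + 1) - 20*y*sqrt(4*y**2 + 1)/3 + 4*sqrt(4*y**2 + 1)/3 is an antiderivative of f.
Check: d/dy[2*y**2*sqrt(4*y**2 + 1) - 20*y*sqrt(4*y**2 + 1)/3 + 4*sqrt(4*y**2 + 1)/3] = (72*y**3 - 160*y**2 + 28*y - 20)/(3*sqrt(4*y**2 + 1)), which equals f(y).
F(2) = -4*sqrt(17); F(-1) = 10*sqrt(5).
Integral = F(2) - F(-1) = -10*sqrt(5) - 4*sqrt(17).

Antiderivative: F(y) = 2*y**2*sqrt(4*y**2 + 1) - 20*y*sqrt(4*y**2 + 1)/3 + 4*sqrt(4*y**2 + 1)/3; value = -10*sqrt(5) - 4*sqrt(17)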